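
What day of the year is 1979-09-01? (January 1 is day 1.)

Days in months before September: 31 + 28 + 31 + 30 + 31 + 30 + 31 + 31 = 243.
Plus 1 day into September → day 244.

244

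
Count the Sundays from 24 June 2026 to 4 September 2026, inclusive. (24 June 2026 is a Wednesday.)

10

24 June 2026 is a Wednesday; the first Sunday on or after it is 28 June 2026 (4 days later).
From 28 June 2026 to 4 September 2026: 2 + 31 + 31 + 4 = 68 days (rest of June, July, August, September).
68 ÷ 7 = 9 full weeks with remainder 5, so 9 more Sundays after the first → 10.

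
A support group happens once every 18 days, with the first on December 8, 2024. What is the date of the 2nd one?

December 26, 2024

The 2nd occurrence is 1 interval after the first: 1 × 18 = 18 days after December 8, 2024.
18 days later is December 26, 2024.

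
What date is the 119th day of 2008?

2008-04-28

January has 31 days (119 − 31 = 88 remain).
February has 29 days (88 − 29 = 59 remain).
March has 31 days (59 − 31 = 28 remain).
28 into April → April 28.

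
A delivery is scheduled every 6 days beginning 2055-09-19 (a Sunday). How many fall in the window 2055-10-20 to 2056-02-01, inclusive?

Occurrences land 6·i days after 2055-09-19 for i = 0, 1, 2, …
2055-10-20 is 31 days after the start; 31 ÷ 6 = 5 remainder 1; since the remainder is 1, round up to i = 6. First occurrence in the window: #7 on 2055-10-25 (6×6 = 36 days in).
2056-02-01 is 135 days after the start; 135 ÷ 6 = 22 remainder 3. Last occurrence in the window: #23 on 2056-01-29.
Occurrences #7 through #23: 17 in total.

17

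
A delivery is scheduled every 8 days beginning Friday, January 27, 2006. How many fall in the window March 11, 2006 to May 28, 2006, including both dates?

Occurrences land 8·i days after January 27, 2006 for i = 0, 1, 2, …
March 11, 2006 is 43 days after the start; 43 ÷ 8 = 5 remainder 3; since the remainder is 3, round up to i = 6. First occurrence in the window: #7 on March 16, 2006 (6×8 = 48 days in).
May 28, 2006 is 121 days after the start; 121 ÷ 8 = 15 remainder 1. Last occurrence in the window: #16 on May 27, 2006.
Occurrences #7 through #16: 10 in total.

10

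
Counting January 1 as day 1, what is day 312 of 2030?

Jan has 31 days (312 − 31 = 281 remain).
Feb has 28 days (281 − 28 = 253 remain).
Mar has 31 days (253 − 31 = 222 remain).
Apr has 30 days (222 − 30 = 192 remain).
May has 31 days (192 − 31 = 161 remain).
Jun has 30 days (161 − 30 = 131 remain).
Jul has 31 days (131 − 31 = 100 remain).
Aug has 31 days (100 − 31 = 69 remain).
Sep has 30 days (69 − 30 = 39 remain).
Oct has 31 days (39 − 31 = 8 remain).
8 into Nov → Nov 8.

Nov 8, 2030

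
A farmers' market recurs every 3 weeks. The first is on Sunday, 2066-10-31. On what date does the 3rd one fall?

2066-12-12

The 3rd occurrence is 2 intervals after the first: 2 × 21 = 42 days after 2066-10-31.
October has 31 days — 0 days to the end of October leaves 42.
November has 30 days (12 left).
12 days into December → 2066-12-12.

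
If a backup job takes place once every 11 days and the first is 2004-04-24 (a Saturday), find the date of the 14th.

2004-09-14

The 14th occurrence is 13 intervals after the first: 13 × 11 = 143 days after 2004-04-24.
April has 30 days — 6 days to the end of April leaves 137.
May has 31 days (106 left).
June has 30 days (76 left).
July has 31 days (45 left).
August has 31 days (14 left).
14 days into September → 2004-09-14.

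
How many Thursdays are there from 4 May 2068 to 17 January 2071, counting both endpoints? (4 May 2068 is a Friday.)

4 May 2068 is a Friday; the first Thursday on or after it is 10 May 2068 (6 days later).
From 10 May 2068 to 17 January 2071: 235 + 365 + 365 + 17 = 982 days (rest of 2068, 2069, 2070, to 17 January 2071 in 2071).
982 ÷ 7 = 140 full weeks with remainder 2, so 140 more Thursdays after the first → 141.

141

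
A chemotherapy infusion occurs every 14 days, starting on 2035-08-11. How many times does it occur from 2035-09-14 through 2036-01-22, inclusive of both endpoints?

Occurrences land 14·i days after 2035-08-11 for i = 0, 1, 2, …
2035-09-14 is 34 days after the start; 34 ÷ 14 = 2 remainder 6; since the remainder is 6, round up to i = 3. First occurrence in the window: #4 on 2035-09-22 (3×14 = 42 days in).
2036-01-22 is 164 days after the start; 164 ÷ 14 = 11 remainder 10. Last occurrence in the window: #12 on 2036-01-12.
Occurrences #4 through #12: 9 in total.

9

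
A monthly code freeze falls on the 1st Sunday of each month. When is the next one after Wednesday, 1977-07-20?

1977-08-07

July 1977 starts on a Friday, so its 1st Sunday is 1977-07-03 (2 days in).
That is not after 1977-07-20, so look at August 1977.
August 1977 starts on a Monday, so its 1st Sunday is 1977-08-07 (6 days in).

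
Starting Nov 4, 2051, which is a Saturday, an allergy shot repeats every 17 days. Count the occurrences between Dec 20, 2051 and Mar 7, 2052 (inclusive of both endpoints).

Occurrences land 17·i days after Nov 4, 2051 for i = 0, 1, 2, …
Dec 20, 2051 is 46 days after the start; 46 ÷ 17 = 2 remainder 12; since the remainder is 12, round up to i = 3. First occurrence in the window: #4 on Dec 25, 2051 (3×17 = 51 days in).
Mar 7, 2052 is 124 days after the start; 124 ÷ 17 = 7 remainder 5. Last occurrence in the window: #8 on Mar 2, 2052.
Occurrences #4 through #8: 5 in total.

5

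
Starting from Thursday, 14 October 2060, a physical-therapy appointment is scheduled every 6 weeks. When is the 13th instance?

The 13th occurrence is 12 intervals after the first: 12 × 42 = 504 days after 14 October 2060.
October has 31 days — 17 days to the end of October leaves 487.
From end of October to end of 2060 is 61 days (426 left).
2061 has 365 days (61 left).
January has 31 days (30 left).
February has 28 days (2 left).
2 days into March → 2 March 2062.

2 March 2062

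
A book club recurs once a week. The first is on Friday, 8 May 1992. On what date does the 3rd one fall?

The 3rd occurrence is 2 intervals after the first: 2 × 7 = 14 days after 8 May 1992.
14 days later is 22 May 1992.

22 May 1992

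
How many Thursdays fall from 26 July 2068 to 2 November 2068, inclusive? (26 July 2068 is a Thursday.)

15

26 July 2068 is a Thursday; the first Thursday on or after it is 26 July 2068.
From 26 July 2068 to 2 November 2068: 5 + 31 + 30 + 31 + 2 = 99 days (rest of July, August, September, October, November).
99 ÷ 7 = 14 full weeks with remainder 1, so 14 more Thursdays after the first → 15.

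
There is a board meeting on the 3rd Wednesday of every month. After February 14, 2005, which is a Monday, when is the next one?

February 2005 starts on a Tuesday; its first Wednesday is the 2nd, so the 3rd Wednesday is the 16th — February 16, 2005.
February 16, 2005 is after February 14, 2005, so that is the next one.

February 16, 2005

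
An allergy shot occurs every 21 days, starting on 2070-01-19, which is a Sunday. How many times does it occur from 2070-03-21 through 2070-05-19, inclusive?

Occurrences land 21·i days after 2070-01-19 for i = 0, 1, 2, …
2070-03-21 is 61 days after the start; 61 ÷ 21 = 2 remainder 19; since the remainder is 19, round up to i = 3. First occurrence in the window: #4 on 2070-03-23 (3×21 = 63 days in).
2070-05-19 is 120 days after the start; 120 ÷ 21 = 5 remainder 15. Last occurrence in the window: #6 on 2070-05-04.
Occurrences #4 through #6: 3 in total.

3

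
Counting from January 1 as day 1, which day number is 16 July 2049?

Days in months before July: 31 + 28 + 31 + 30 + 31 + 30 = 181.
Plus 16 days into July → day 197.

197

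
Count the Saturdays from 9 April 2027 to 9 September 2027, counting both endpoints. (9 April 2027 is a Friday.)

9 April 2027 is a Friday; the first Saturday on or after it is 10 April 2027 (1 day later).
From 10 April 2027 to 9 September 2027: 20 + 31 + 30 + 31 + 31 + 9 = 152 days (rest of April, May, June, July, August, September).
152 ÷ 7 = 21 full weeks with remainder 5, so 21 more Saturdays after the first → 22.

22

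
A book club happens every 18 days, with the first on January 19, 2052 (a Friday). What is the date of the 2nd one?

February 6, 2052

The 2nd occurrence is 1 interval after the first: 1 × 18 = 18 days after January 19, 2052.
January has 31 days — 12 days to the end of January leaves 6.
6 days into February → February 6, 2052.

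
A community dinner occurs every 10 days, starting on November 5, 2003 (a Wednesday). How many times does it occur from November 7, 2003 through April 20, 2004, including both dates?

Occurrences land 10·i days after November 5, 2003 for i = 0, 1, 2, …
November 7, 2003 is 2 days after the start; 2 ÷ 10 = 0 remainder 2; since the remainder is 2, round up to i = 1. First occurrence in the window: #2 on November 15, 2003 (1×10 = 10 days in).
April 20, 2004 is 167 days after the start; 167 ÷ 10 = 16 remainder 7. Last occurrence in the window: #17 on April 13, 2004.
Occurrences #2 through #17: 16 in total.

16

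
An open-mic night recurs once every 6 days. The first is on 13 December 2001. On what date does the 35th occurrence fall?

5 July 2002

The 35th occurrence is 34 intervals after the first: 34 × 6 = 204 days after 13 December 2001.
December has 31 days — 18 days to the end of December leaves 186.
January has 31 days (155 left).
February has 28 days (127 left).
March has 31 days (96 left).
April has 30 days (66 left).
May has 31 days (35 left).
June has 30 days (5 left).
5 days into July → 5 July 2002.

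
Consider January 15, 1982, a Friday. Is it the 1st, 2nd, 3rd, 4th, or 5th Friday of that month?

3rd

Day 15 falls in week ⌈15/7⌉ of the month.
Days 1–7 hold the 1st Friday, 8–14 the 2nd, 15–21 the 3rd, 22–28 the 4th, 29–31 the 5th.
15 is in the range for the 3rd.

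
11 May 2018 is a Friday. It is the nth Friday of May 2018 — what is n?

Day 11 falls in week ⌈11/7⌉ of the month.
Days 1–7 hold the 1st Friday, 8–14 the 2nd, 15–21 the 3rd, 22–28 the 4th, 29–31 the 5th.
11 is in the range for the 2nd.

2nd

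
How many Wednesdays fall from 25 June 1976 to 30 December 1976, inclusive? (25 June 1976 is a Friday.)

27

25 June 1976 is a Friday; the first Wednesday on or after it is 30 June 1976 (5 days later).
From 30 June 1976 to 30 December 1976: 0 + 31 + 31 + 30 + 31 + 30 + 30 = 183 days (rest of June, July, August, September, October, November, December).
183 ÷ 7 = 26 full weeks with remainder 1, so 26 more Wednesdays after the first → 27.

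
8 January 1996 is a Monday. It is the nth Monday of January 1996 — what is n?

2nd

Day 8 falls in week ⌈8/7⌉ of the month.
Days 1–7 hold the 1st Monday, 8–14 the 2nd, 15–21 the 3rd, 22–28 the 4th, 29–31 the 5th.
8 is in the range for the 2nd.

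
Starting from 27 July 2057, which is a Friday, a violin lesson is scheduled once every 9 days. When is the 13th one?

12 November 2057

The 13th occurrence is 12 intervals after the first: 12 × 9 = 108 days after 27 July 2057.
July has 31 days — 4 days to the end of July leaves 104.
August has 31 days (73 left).
September has 30 days (43 left).
October has 31 days (12 left).
12 days into November → 12 November 2057.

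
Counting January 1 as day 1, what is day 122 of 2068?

Jan has 31 days (122 − 31 = 91 remain).
Feb has 29 days (91 − 29 = 62 remain).
Mar has 31 days (62 − 31 = 31 remain).
Apr has 30 days (31 − 30 = 1 remain).
1 into May → May 1.

May 1, 2068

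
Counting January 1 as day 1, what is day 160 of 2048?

2048-06-08

January has 31 days (160 − 31 = 129 remain).
February has 29 days (129 − 29 = 100 remain).
March has 31 days (100 − 31 = 69 remain).
April has 30 days (69 − 30 = 39 remain).
May has 31 days (39 − 31 = 8 remain).
8 into June → June 8.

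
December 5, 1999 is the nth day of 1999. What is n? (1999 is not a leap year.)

Days in months before December: 31 + 28 + 31 + 30 + 31 + 30 + 31 + 31 + 30 + 31 + 30 = 334.
Plus 5 days into December → day 339.

339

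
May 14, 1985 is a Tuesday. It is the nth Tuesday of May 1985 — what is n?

Day 14 falls in week ⌈14/7⌉ of the month.
Days 1–7 hold the 1st Tuesday, 8–14 the 2nd, 15–21 the 3rd, 22–28 the 4th, 29–31 the 5th.
14 is in the range for the 2nd.

2nd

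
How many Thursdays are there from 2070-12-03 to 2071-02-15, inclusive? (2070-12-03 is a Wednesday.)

2070-12-03 is a Wednesday; the first Thursday on or after it is 2070-12-04 (1 day later).
From 2070-12-04 to 2071-02-15: 27 + 31 + 15 = 73 days (rest of December, January, February).
73 ÷ 7 = 10 full weeks with remainder 3, so 10 more Thursdays after the first → 11.

11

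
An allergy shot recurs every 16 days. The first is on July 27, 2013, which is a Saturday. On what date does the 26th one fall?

The 26th occurrence is 25 intervals after the first: 25 × 16 = 400 days after July 27, 2013.
July has 31 days — 4 days to the end of July leaves 396.
August has 31 days (365 left).
September has 30 days (335 left).
October has 31 days (304 left).
November has 30 days (274 left).
December has 31 days (243 left).
January has 31 days (212 left).
February has 28 days (184 left).
March has 31 days (153 left).
April has 30 days (123 left).
May has 31 days (92 left).
June has 30 days (62 left).
July has 31 days (31 left).
31 days into August → August 31, 2014.

August 31, 2014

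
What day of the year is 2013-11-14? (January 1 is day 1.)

Days in months before November: 31 + 28 + 31 + 30 + 31 + 30 + 31 + 31 + 30 + 31 = 304.
Plus 14 days into November → day 318.

318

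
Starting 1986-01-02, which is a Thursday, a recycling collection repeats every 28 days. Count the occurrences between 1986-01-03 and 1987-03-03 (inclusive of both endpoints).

Occurrences land 28·i days after 1986-01-02 for i = 0, 1, 2, …
1986-01-03 is 1 day after the start; 1 ÷ 28 = 0 remainder 1; since the remainder is 1, round up to i = 1. First occurrence in the window: #2 on 1986-01-30 (1×28 = 28 days in).
1987-03-03 is 425 days after the start; 425 ÷ 28 = 15 remainder 5. Last occurrence in the window: #16 on 1987-02-26.
Occurrences #2 through #16: 15 in total.

15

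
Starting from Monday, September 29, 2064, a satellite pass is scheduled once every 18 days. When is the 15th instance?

The 15th occurrence is 14 intervals after the first: 14 × 18 = 252 days after September 29, 2064.
September has 30 days — 1 day to the end of September leaves 251.
October has 31 days (220 left).
November has 30 days (190 left).
December has 31 days (159 left).
January has 31 days (128 left).
February has 28 days (100 left).
March has 31 days (69 left).
April has 30 days (39 left).
May has 31 days (8 left).
8 days into June → June 8, 2065.

June 8, 2065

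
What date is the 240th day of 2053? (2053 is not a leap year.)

Aug 28, 2053

Jan has 31 days (240 − 31 = 209 remain).
Feb has 28 days (209 − 28 = 181 remain).
Mar has 31 days (181 − 31 = 150 remain).
Apr has 30 days (150 − 30 = 120 remain).
May has 31 days (120 − 31 = 89 remain).
Jun has 30 days (89 − 30 = 59 remain).
Jul has 31 days (59 − 31 = 28 remain).
28 into Aug → Aug 28.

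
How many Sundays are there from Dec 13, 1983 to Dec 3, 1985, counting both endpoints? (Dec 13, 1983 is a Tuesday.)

Dec 13, 1983 is a Tuesday; the first Sunday on or after it is Dec 18, 1983 (5 days later).
From Dec 18, 1983 to Dec 3, 1985: 13 + 366 + 337 = 716 days (rest of 1983, 1984, to Dec 3, 1985 in 1985).
716 ÷ 7 = 102 full weeks with remainder 2, so 102 more Sundays after the first → 103.

103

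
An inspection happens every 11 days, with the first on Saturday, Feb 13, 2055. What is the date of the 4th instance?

The 4th occurrence is 3 intervals after the first: 3 × 11 = 33 days after Feb 13, 2055.
Feb has 28 days — 15 days to the end of Feb leaves 18.
18 days into Mar → Mar 18, 2055.

Mar 18, 2055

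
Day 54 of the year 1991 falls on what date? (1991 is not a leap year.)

1991-02-23

January has 31 days (54 − 31 = 23 remain).
23 into February → February 23.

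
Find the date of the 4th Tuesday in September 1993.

1993-09-28

The first Tuesday of September 1993 is September 7.
The 4th Tuesday is 3 weeks later: 7 + 21 = 28.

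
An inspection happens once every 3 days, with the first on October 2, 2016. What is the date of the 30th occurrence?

The 30th occurrence is 29 intervals after the first: 29 × 3 = 87 days after October 2, 2016.
October has 31 days — 29 days to the end of October leaves 58.
November has 30 days (28 left).
28 days into December → December 28, 2016.

December 28, 2016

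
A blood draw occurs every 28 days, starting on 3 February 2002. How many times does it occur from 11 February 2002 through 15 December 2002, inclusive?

Occurrences land 28·i days after 3 February 2002 for i = 0, 1, 2, …
11 February 2002 is 8 days after the start; 8 ÷ 28 = 0 remainder 8; since the remainder is 8, round up to i = 1. First occurrence in the window: #2 on 3 March 2002 (1×28 = 28 days in).
15 December 2002 is 315 days after the start; 315 ÷ 28 = 11 remainder 7. Last occurrence in the window: #12 on 8 December 2002.
Occurrences #2 through #12: 11 in total.

11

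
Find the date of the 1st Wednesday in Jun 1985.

Jun 5, 1985

The first Wednesday of Jun 1985 is Jun 5.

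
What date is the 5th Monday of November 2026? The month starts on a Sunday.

November 2026 begins on a Sunday, so the first Monday is November 2 (1 day later).
The 5th Monday is 4 weeks later: 2 + 28 = 30.

November 30, 2026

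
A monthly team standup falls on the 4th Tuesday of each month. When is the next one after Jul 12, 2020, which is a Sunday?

Jul 2020 starts on a Wednesday; its first Tuesday is the 7th, so the 4th Tuesday is the 28th — Jul 28, 2020.
Jul 28, 2020 is after Jul 12, 2020, so that is the next one.

Jul 28, 2020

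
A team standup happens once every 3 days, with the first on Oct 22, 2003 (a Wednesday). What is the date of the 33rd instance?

The 33rd occurrence is 32 intervals after the first: 32 × 3 = 96 days after Oct 22, 2003.
Oct has 31 days — 9 days to the end of Oct leaves 87.
Nov has 30 days (57 left).
Dec has 31 days (26 left).
26 days into Jan → Jan 26, 2004.

Jan 26, 2004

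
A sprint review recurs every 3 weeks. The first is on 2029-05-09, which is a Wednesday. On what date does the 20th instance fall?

2030-06-12

The 20th occurrence is 19 intervals after the first: 19 × 21 = 399 days after 2029-05-09.
May has 31 days — 22 days to the end of May leaves 377.
June has 30 days (347 left).
July has 31 days (316 left).
August has 31 days (285 left).
September has 30 days (255 left).
October has 31 days (224 left).
November has 30 days (194 left).
December has 31 days (163 left).
January has 31 days (132 left).
February has 28 days (104 left).
March has 31 days (73 left).
April has 30 days (43 left).
May has 31 days (12 left).
12 days into June → 2030-06-12.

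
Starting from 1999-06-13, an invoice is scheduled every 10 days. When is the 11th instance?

The 11th occurrence is 10 intervals after the first: 10 × 10 = 100 days after 1999-06-13.
June has 30 days — 17 days to the end of June leaves 83.
July has 31 days (52 left).
August has 31 days (21 left).
21 days into September → 1999-09-21.

1999-09-21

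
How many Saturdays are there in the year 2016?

January 1, 2016 is a Friday; the first Saturday on or after it is January 2, 2016 (1 day later).
From January 2, 2016 to December 31, 2016: 29 + 29 + 31 + 30 + 31 + 30 + 31 + 31 + 30 + 31 + 30 + 31 = 364 days (rest of January, February, March, April, May, June, July, August, September, October, November, December).
364 ÷ 7 = 52 full weeks with remainder 0, so 52 more Saturdays after the first → 53.

53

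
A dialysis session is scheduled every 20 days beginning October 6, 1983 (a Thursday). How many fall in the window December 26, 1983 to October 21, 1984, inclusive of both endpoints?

15

Occurrences land 20·i days after October 6, 1983 for i = 0, 1, 2, …
December 26, 1983 is 81 days after the start; 81 ÷ 20 = 4 remainder 1; since the remainder is 1, round up to i = 5. First occurrence in the window: #6 on January 14, 1984 (5×20 = 100 days in).
October 21, 1984 is 381 days after the start; 381 ÷ 20 = 19 remainder 1. Last occurrence in the window: #20 on October 20, 1984.
Occurrences #6 through #20: 15 in total.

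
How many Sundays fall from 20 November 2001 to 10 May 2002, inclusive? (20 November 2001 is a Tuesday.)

24

20 November 2001 is a Tuesday; the first Sunday on or after it is 25 November 2001 (5 days later).
From 25 November 2001 to 10 May 2002: 5 + 31 + 31 + 28 + 31 + 30 + 10 = 166 days (rest of November, December, January, February, March, April, May).
166 ÷ 7 = 23 full weeks with remainder 5, so 23 more Sundays after the first → 24.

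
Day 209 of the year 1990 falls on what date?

28 July 1990

January has 31 days (209 − 31 = 178 remain).
February has 28 days (178 − 28 = 150 remain).
March has 31 days (150 − 31 = 119 remain).
April has 30 days (119 − 30 = 89 remain).
May has 31 days (89 − 31 = 58 remain).
June has 30 days (58 − 30 = 28 remain).
28 into July → July 28.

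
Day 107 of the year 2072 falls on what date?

Jan has 31 days (107 − 31 = 76 remain).
Feb has 29 days (76 − 29 = 47 remain).
Mar has 31 days (47 − 31 = 16 remain).
16 into Apr → Apr 16.

Apr 16, 2072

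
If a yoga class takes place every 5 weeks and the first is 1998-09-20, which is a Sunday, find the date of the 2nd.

1998-10-25

The 2nd occurrence is 1 interval after the first: 1 × 35 = 35 days after 1998-09-20.
September has 30 days — 10 days to the end of September leaves 25.
25 days into October → 1998-10-25.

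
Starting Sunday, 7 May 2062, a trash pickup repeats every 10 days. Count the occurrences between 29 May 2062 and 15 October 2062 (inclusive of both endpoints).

14

Occurrences land 10·i days after 7 May 2062 for i = 0, 1, 2, …
29 May 2062 is 22 days after the start; 22 ÷ 10 = 2 remainder 2; since the remainder is 2, round up to i = 3. First occurrence in the window: #4 on 6 June 2062 (3×10 = 30 days in).
15 October 2062 is 161 days after the start; 161 ÷ 10 = 16 remainder 1. Last occurrence in the window: #17 on 14 October 2062.
Occurrences #4 through #17: 14 in total.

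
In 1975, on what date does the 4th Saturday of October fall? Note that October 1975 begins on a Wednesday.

October 1975 begins on a Wednesday, so the first Saturday is October 4 (3 days later).
The 4th Saturday is 3 weeks later: 4 + 21 = 25.

October 25, 1975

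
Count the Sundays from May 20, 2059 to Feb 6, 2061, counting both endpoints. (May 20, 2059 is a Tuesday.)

90

May 20, 2059 is a Tuesday; the first Sunday on or after it is May 25, 2059 (5 days later).
From May 25, 2059 to Feb 6, 2061: 220 + 366 + 37 = 623 days (rest of 2059, 2060, to Feb 6, 2061 in 2061).
623 ÷ 7 = 89 full weeks with remainder 0, so 89 more Sundays after the first → 90.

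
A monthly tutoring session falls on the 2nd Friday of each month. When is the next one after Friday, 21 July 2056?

July 2056 starts on a Saturday; its first Friday is the 7th, so the 2nd Friday is the 14th — 14 July 2056.
That is not after 21 July 2056, so look at August 2056.
August 2056 starts on a Tuesday; its first Friday is the 4th, so the 2nd Friday is the 11th — 11 August 2056.

11 August 2056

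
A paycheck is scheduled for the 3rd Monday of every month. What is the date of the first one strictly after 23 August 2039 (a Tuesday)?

August 2039 starts on a Monday; its first Monday is the 1st, so the 3rd Monday is the 15th — 15 August 2039.
That is not after 23 August 2039, so look at September 2039.
September 2039 starts on a Thursday; its first Monday is the 5th, so the 3rd Monday is the 19th — 19 September 2039.

19 September 2039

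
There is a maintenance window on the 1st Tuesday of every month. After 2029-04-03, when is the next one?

2029-05-01

April 2029 starts on a Sunday, so its 1st Tuesday is 2029-04-03 (2 days in).
That is not after 2029-04-03, so look at May 2029.
May 2029 starts on a Tuesday, so its 1st Tuesday is 2029-05-01.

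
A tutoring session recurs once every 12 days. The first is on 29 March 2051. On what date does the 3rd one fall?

22 April 2051

The 3rd occurrence is 2 intervals after the first: 2 × 12 = 24 days after 29 March 2051.
March has 31 days — 2 days to the end of March leaves 22.
22 days into April → 22 April 2051.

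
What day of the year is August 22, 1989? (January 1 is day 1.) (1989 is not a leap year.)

Days in months before August: 31 + 28 + 31 + 30 + 31 + 30 + 31 = 212.
Plus 22 days into August → day 234.

234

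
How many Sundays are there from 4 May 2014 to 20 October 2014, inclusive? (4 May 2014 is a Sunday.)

25

4 May 2014 is a Sunday; the first Sunday on or after it is 4 May 2014.
From 4 May 2014 to 20 October 2014: 27 + 30 + 31 + 31 + 30 + 20 = 169 days (rest of May, June, July, August, September, October).
169 ÷ 7 = 24 full weeks with remainder 1, so 24 more Sundays after the first → 25.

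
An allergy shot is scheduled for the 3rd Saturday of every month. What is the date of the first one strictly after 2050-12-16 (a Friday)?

December 2050 starts on a Thursday; its first Saturday is the 3rd, so the 3rd Saturday is the 17th — 2050-12-17.
2050-12-17 is after 2050-12-16, so that is the next one.

2050-12-17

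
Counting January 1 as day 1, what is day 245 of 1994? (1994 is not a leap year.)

Sep 2, 1994

Jan has 31 days (245 − 31 = 214 remain).
Feb has 28 days (214 − 28 = 186 remain).
Mar has 31 days (186 − 31 = 155 remain).
Apr has 30 days (155 − 30 = 125 remain).
May has 31 days (125 − 31 = 94 remain).
Jun has 30 days (94 − 30 = 64 remain).
Jul has 31 days (64 − 31 = 33 remain).
Aug has 31 days (33 − 31 = 2 remain).
2 into Sep → Sep 2.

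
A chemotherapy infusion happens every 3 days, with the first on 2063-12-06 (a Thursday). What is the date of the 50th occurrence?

The 50th occurrence is 49 intervals after the first: 49 × 3 = 147 days after 2063-12-06.
December has 31 days — 25 days to the end of December leaves 122.
January has 31 days (91 left).
February has 29 days (62 left).
March has 31 days (31 left).
April has 30 days (1 left).
1 day into May → 2064-05-01.

2064-05-01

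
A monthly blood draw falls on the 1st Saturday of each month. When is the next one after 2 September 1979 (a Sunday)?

6 October 1979

September 1979 starts on a Saturday, so its 1st Saturday is 1 September 1979.
That is not after 2 September 1979, so look at October 1979.
October 1979 starts on a Monday, so its 1st Saturday is 6 October 1979 (5 days in).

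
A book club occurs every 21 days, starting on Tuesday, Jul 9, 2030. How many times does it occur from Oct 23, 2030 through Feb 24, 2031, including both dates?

5

Occurrences land 21·i days after Jul 9, 2030 for i = 0, 1, 2, …
Oct 23, 2030 is 106 days after the start; 106 ÷ 21 = 5 remainder 1; since the remainder is 1, round up to i = 6. First occurrence in the window: #7 on Nov 12, 2030 (6×21 = 126 days in).
Feb 24, 2031 is 230 days after the start; 230 ÷ 21 = 10 remainder 20. Last occurrence in the window: #11 on Feb 4, 2031.
Occurrences #7 through #11: 5 in total.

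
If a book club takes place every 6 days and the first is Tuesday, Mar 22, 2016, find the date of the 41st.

The 41st occurrence is 40 intervals after the first: 40 × 6 = 240 days after Mar 22, 2016.
Mar has 31 days — 9 days to the end of Mar leaves 231.
Apr has 30 days (201 left).
May has 31 days (170 left).
Jun has 30 days (140 left).
Jul has 31 days (109 left).
Aug has 31 days (78 left).
Sep has 30 days (48 left).
Oct has 31 days (17 left).
17 days into Nov → Nov 17, 2016.

Nov 17, 2016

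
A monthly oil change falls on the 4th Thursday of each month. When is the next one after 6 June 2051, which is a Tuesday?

June 2051 starts on a Thursday; its first Thursday is the 1st, so the 4th Thursday is the 22nd — 22 June 2051.
22 June 2051 is after 6 June 2051, so that is the next one.

22 June 2051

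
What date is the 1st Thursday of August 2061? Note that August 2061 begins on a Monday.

August 2061 begins on a Monday, so the first Thursday is August 4 (3 days later).

August 4, 2061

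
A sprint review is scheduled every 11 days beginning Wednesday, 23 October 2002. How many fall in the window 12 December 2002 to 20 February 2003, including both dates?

Occurrences land 11·i days after 23 October 2002 for i = 0, 1, 2, …
12 December 2002 is 50 days after the start; 50 ÷ 11 = 4 remainder 6; since the remainder is 6, round up to i = 5. First occurrence in the window: #6 on 17 December 2002 (5×11 = 55 days in).
20 February 2003 is 120 days after the start; 120 ÷ 11 = 10 remainder 10. Last occurrence in the window: #11 on 10 February 2003.
Occurrences #6 through #11: 6 in total.

6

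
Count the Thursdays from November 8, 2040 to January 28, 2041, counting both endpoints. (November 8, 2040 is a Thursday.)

12

November 8, 2040 is a Thursday; the first Thursday on or after it is November 8, 2040.
From November 8, 2040 to January 28, 2041: 22 + 31 + 28 = 81 days (rest of November, December, January).
81 ÷ 7 = 11 full weeks with remainder 4, so 11 more Thursdays after the first → 12.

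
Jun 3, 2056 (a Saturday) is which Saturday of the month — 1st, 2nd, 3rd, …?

Day 3 falls in week ⌈3/7⌉ of the month.
Days 1–7 hold the 1st Saturday, 8–14 the 2nd, 15–21 the 3rd, 22–28 the 4th, 29–31 the 5th.
3 is in the range for the 1st.

1st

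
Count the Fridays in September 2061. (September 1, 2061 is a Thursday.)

5

September 1, 2061 is a Thursday; the first Friday on or after it is September 2, 2061 (1 day later).
From September 2, 2061 to September 30, 2061 is 30 − 2 = 28 days.
28 ÷ 7 = 4 full weeks with remainder 0, so 4 more Fridays after the first → 5.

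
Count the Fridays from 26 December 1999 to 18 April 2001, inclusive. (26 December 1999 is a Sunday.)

68

26 December 1999 is a Sunday; the first Friday on or after it is 31 December 1999 (5 days later).
From 31 December 1999 to 18 April 2001: 0 + 366 + 108 = 474 days (rest of 1999, 2000, to 18 April 2001 in 2001).
474 ÷ 7 = 67 full weeks with remainder 5, so 67 more Fridays after the first → 68.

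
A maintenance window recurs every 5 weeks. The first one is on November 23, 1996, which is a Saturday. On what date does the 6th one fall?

The 6th occurrence is 5 intervals after the first: 5 × 35 = 175 days after November 23, 1996.
November has 30 days — 7 days to the end of November leaves 168.
December has 31 days (137 left).
January has 31 days (106 left).
February has 28 days (78 left).
March has 31 days (47 left).
April has 30 days (17 left).
17 days into May → May 17, 1997.

May 17, 1997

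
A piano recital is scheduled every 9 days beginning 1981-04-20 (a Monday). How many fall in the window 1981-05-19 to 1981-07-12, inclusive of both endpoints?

6

Occurrences land 9·i days after 1981-04-20 for i = 0, 1, 2, …
1981-05-19 is 29 days after the start; 29 ÷ 9 = 3 remainder 2; since the remainder is 2, round up to i = 4. First occurrence in the window: #5 on 1981-05-26 (4×9 = 36 days in).
1981-07-12 is 83 days after the start; 83 ÷ 9 = 9 remainder 2. Last occurrence in the window: #10 on 1981-07-10.
Occurrences #5 through #10: 6 in total.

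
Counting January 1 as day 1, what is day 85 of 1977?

January has 31 days (85 − 31 = 54 remain).
February has 28 days (54 − 28 = 26 remain).
26 into March → March 26.

March 26, 1977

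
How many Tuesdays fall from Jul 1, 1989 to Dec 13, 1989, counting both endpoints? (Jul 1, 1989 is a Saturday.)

Jul 1, 1989 is a Saturday; the first Tuesday on or after it is Jul 4, 1989 (3 days later).
From Jul 4, 1989 to Dec 13, 1989: 27 + 31 + 30 + 31 + 30 + 13 = 162 days (rest of Jul, Aug, Sep, Oct, Nov, Dec).
162 ÷ 7 = 23 full weeks with remainder 1, so 23 more Tuesdays after the first → 24.

24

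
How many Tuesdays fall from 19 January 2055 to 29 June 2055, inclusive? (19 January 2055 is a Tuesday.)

24

19 January 2055 is a Tuesday; the first Tuesday on or after it is 19 January 2055.
From 19 January 2055 to 29 June 2055: 12 + 28 + 31 + 30 + 31 + 29 = 161 days (rest of January, February, March, April, May, June).
161 ÷ 7 = 23 full weeks with remainder 0, so 23 more Tuesdays after the first → 24.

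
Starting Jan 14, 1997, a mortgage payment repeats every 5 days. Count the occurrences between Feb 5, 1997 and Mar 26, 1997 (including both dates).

10

Occurrences land 5·i days after Jan 14, 1997 for i = 0, 1, 2, …
Feb 5, 1997 is 22 days after the start; 22 ÷ 5 = 4 remainder 2; since the remainder is 2, round up to i = 5. First occurrence in the window: #6 on Feb 8, 1997 (5×5 = 25 days in).
Mar 26, 1997 is 71 days after the start; 71 ÷ 5 = 14 remainder 1. Last occurrence in the window: #15 on Mar 25, 1997.
Occurrences #6 through #15: 10 in total.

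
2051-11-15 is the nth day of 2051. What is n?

319

Days in months before November: 31 + 28 + 31 + 30 + 31 + 30 + 31 + 31 + 30 + 31 = 304.
Plus 15 days into November → day 319.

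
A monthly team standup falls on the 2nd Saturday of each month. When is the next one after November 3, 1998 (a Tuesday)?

November 14, 1998

November 1998 starts on a Sunday; its first Saturday is the 7th, so the 2nd Saturday is the 14th — November 14, 1998.
November 14, 1998 is after November 3, 1998, so that is the next one.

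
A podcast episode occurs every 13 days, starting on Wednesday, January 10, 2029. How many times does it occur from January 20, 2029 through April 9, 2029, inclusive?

6

Occurrences land 13·i days after January 10, 2029 for i = 0, 1, 2, …
January 20, 2029 is 10 days after the start; 10 ÷ 13 = 0 remainder 10; since the remainder is 10, round up to i = 1. First occurrence in the window: #2 on January 23, 2029 (1×13 = 13 days in).
April 9, 2029 is 89 days after the start; 89 ÷ 13 = 6 remainder 11. Last occurrence in the window: #7 on March 29, 2029.
Occurrences #2 through #7: 6 in total.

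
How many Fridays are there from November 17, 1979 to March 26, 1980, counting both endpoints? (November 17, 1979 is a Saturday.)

18

November 17, 1979 is a Saturday; the first Friday on or after it is November 23, 1979 (6 days later).
From November 23, 1979 to March 26, 1980: 7 + 31 + 31 + 29 + 26 = 124 days (rest of November, December, January, February, March).
124 ÷ 7 = 17 full weeks with remainder 5, so 17 more Fridays after the first → 18.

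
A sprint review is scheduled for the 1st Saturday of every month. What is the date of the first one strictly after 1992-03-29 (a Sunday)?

1992-04-04

March 1992 starts on a Sunday, so its 1st Saturday is 1992-03-07 (6 days in).
That is not after 1992-03-29, so look at April 1992.
April 1992 starts on a Wednesday, so its 1st Saturday is 1992-04-04 (3 days in).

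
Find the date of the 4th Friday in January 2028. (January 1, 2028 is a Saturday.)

January 2028 begins on a Saturday, so the first Friday is January 7 (6 days later).
The 4th Friday is 3 weeks later: 7 + 21 = 28.

2028-01-28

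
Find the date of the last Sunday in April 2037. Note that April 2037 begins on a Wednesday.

April 2037 begins on a Wednesday, so the first Sunday is April 5 (4 days later).
April 2037 has 30 days. Adding weeks: 5, 12, 19, 26 — the last one ≤ 30 is the 26th.

2037-04-26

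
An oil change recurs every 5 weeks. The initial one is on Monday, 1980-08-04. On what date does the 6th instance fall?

The 6th occurrence is 5 intervals after the first: 5 × 35 = 175 days after 1980-08-04.
August has 31 days — 27 days to the end of August leaves 148.
September has 30 days (118 left).
October has 31 days (87 left).
November has 30 days (57 left).
December has 31 days (26 left).
26 days into January → 1981-01-26.

1981-01-26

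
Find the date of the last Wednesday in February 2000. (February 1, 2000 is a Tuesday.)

2000-02-23

February 2000 begins on a Tuesday, so the first Wednesday is February 2 (1 day later).
February 2000 has 29 days. Adding weeks: 2, 9, 16, 23 — the last one ≤ 29 is the 23rd.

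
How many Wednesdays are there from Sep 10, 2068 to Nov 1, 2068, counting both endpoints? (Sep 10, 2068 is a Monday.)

Sep 10, 2068 is a Monday; the first Wednesday on or after it is Sep 12, 2068 (2 days later).
From Sep 12, 2068 to Nov 1, 2068: 18 + 31 + 1 = 50 days (rest of Sep, Oct, Nov).
50 ÷ 7 = 7 full weeks with remainder 1, so 7 more Wednesdays after the first → 8.

8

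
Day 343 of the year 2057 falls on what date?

9 December 2057

January has 31 days (343 − 31 = 312 remain).
February has 28 days (312 − 28 = 284 remain).
March has 31 days (284 − 31 = 253 remain).
April has 30 days (253 − 30 = 223 remain).
May has 31 days (223 − 31 = 192 remain).
June has 30 days (192 − 30 = 162 remain).
July has 31 days (162 − 31 = 131 remain).
August has 31 days (131 − 31 = 100 remain).
September has 30 days (100 − 30 = 70 remain).
October has 31 days (70 − 31 = 39 remain).
November has 30 days (39 − 30 = 9 remain).
9 into December → December 9.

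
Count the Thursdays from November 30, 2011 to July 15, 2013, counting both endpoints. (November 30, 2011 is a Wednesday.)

85

November 30, 2011 is a Wednesday; the first Thursday on or after it is December 1, 2011 (1 day later).
From December 1, 2011 to July 15, 2013: 30 + 366 + 196 = 592 days (rest of 2011, 2012, to July 15, 2013 in 2013).
592 ÷ 7 = 84 full weeks with remainder 4, so 84 more Thursdays after the first → 85.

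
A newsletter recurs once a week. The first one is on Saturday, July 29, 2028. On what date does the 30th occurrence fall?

The 30th occurrence is 29 intervals after the first: 29 × 7 = 203 days after July 29, 2028.
July has 31 days — 2 days to the end of July leaves 201.
August has 31 days (170 left).
September has 30 days (140 left).
October has 31 days (109 left).
November has 30 days (79 left).
December has 31 days (48 left).
January has 31 days (17 left).
17 days into February → February 17, 2029.

February 17, 2029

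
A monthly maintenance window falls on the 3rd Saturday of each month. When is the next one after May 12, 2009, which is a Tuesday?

May 16, 2009

May 2009 starts on a Friday; its first Saturday is the 2nd, so the 3rd Saturday is the 16th — May 16, 2009.
May 16, 2009 is after May 12, 2009, so that is the next one.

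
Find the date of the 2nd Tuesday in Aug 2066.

Aug 10, 2066

The first Tuesday of Aug 2066 is Aug 3.
The 2nd Tuesday is 1 weeks later: 3 + 7 = 10.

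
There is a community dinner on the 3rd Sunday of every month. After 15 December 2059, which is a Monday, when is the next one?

21 December 2059

December 2059 starts on a Monday; its first Sunday is the 7th, so the 3rd Sunday is the 21st — 21 December 2059.
21 December 2059 is after 15 December 2059, so that is the next one.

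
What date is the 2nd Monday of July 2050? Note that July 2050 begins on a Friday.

July 2050 begins on a Friday, so the first Monday is July 4 (3 days later).
The 2nd Monday is 1 weeks later: 4 + 7 = 11.

11 July 2050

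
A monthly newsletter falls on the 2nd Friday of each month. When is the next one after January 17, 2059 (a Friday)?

January 2059 starts on a Wednesday; its first Friday is the 3rd, so the 2nd Friday is the 10th — January 10, 2059.
That is not after January 17, 2059, so look at February 2059.
February 2059 starts on a Saturday; its first Friday is the 7th, so the 2nd Friday is the 14th — February 14, 2059.

February 14, 2059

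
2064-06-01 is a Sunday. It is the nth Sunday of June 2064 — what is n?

1st

Day 1 falls in week ⌈1/7⌉ of the month.
Days 1–7 hold the 1st Sunday, 8–14 the 2nd, 15–21 the 3rd, 22–28 the 4th, 29–31 the 5th.
1 is in the range for the 1st.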